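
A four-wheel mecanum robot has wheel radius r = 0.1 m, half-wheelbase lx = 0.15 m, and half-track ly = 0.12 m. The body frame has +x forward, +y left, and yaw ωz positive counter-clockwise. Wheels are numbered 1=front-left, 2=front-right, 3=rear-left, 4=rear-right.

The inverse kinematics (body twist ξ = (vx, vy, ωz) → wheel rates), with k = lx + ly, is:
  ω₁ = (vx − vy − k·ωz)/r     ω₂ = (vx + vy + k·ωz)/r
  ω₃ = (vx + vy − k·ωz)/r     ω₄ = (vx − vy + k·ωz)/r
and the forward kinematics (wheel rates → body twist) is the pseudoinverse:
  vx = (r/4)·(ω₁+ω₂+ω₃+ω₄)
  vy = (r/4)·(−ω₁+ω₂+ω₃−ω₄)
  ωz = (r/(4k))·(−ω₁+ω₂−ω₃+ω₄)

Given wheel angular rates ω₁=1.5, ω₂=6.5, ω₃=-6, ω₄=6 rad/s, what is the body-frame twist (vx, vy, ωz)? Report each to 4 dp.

(0.2000, -0.1750, 1.5741)

k = lx + ly = 0.15 + 0.12 = 0.2700
ω₁+ω₂+ω₃+ω₄ = 8.0000  →  vx = (0.1/4)·8.0000 = 0.2000
−ω₁+ω₂+ω₃−ω₄ = -7.0000  →  vy = (0.1/4)·-7.0000 = -0.1750
−ω₁+ω₂−ω₃+ω₄ = 17.0000  →  ωz = (0.1/1.0800)·17.0000 = 1.5741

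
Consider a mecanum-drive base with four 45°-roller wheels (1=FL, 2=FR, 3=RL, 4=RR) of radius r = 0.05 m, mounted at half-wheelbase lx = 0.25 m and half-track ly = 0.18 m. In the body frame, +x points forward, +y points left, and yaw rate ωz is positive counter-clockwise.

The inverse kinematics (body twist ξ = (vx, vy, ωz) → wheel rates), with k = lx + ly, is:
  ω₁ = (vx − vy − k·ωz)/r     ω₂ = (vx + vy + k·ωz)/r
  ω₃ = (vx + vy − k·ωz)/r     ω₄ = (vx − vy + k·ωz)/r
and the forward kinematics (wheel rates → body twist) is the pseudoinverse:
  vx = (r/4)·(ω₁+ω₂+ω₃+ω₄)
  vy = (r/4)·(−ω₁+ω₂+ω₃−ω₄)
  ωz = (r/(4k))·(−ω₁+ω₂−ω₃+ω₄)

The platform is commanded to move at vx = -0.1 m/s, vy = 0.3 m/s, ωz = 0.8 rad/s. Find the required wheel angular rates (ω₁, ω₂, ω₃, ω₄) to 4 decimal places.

(-14.8800, 10.8800, -2.8800, -1.1200)

k = lx + ly = 0.25 + 0.18 = 0.4300;  k·ωz = 0.4300·0.8 = 0.3440
ω₁ (FL) = (vx − vy − k·ωz)/r = -0.7440/0.05 = -14.8800
ω₂ (FR) = (vx + vy + k·ωz)/r = 0.5440/0.05 = 10.8800
ω₃ (RL) = (vx + vy − k·ωz)/r = -0.1440/0.05 = -2.8800
ω₄ (RR) = (vx − vy + k·ωz)/r = -0.0560/0.05 = -1.1200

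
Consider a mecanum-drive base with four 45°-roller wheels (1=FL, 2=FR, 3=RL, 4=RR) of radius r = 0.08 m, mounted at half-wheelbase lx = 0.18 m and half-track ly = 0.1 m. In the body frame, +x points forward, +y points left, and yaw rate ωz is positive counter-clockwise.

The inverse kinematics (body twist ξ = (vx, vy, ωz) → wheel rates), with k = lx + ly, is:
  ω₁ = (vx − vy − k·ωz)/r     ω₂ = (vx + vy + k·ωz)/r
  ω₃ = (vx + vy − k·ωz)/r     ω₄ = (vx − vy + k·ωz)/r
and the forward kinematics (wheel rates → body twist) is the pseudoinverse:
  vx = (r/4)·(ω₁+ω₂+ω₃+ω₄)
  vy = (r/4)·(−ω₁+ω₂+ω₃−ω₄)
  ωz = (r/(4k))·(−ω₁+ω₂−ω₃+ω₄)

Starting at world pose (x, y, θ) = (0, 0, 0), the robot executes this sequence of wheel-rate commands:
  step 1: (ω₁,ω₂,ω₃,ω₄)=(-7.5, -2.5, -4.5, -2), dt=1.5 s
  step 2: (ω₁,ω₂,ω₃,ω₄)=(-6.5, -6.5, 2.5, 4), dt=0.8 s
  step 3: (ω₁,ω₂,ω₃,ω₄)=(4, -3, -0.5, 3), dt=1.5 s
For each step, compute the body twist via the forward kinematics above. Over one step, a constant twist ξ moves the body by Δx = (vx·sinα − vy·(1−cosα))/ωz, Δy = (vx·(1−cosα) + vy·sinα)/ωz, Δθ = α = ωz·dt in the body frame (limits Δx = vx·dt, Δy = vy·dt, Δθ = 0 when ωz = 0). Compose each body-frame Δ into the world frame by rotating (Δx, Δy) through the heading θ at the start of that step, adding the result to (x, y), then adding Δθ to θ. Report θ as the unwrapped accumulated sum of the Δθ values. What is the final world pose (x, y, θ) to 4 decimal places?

(-0.2410, -0.3868, 0.5143)

step 1: ξ=(vx,vy,ωz)=(-0.3300, 0.0500, 0.5357), dt=1.5 → body Δ=(-0.4720, -0.1212, 0.8036) → world pose (-0.4720, -0.1212, 0.8036)
step 2: ξ=(vx,vy,ωz)=(-0.1300, -0.0300, 0.1071), dt=0.8 → body Δ=(-0.1028, -0.0284, 0.0857) → world pose (-0.5229, -0.2150, 0.8893)
step 3: ξ=(vx,vy,ωz)=(0.0700, -0.2100, -0.2500), dt=1.5 → body Δ=(0.0442, -0.3271, -0.3750) → world pose (-0.2410, -0.3868, 0.5143)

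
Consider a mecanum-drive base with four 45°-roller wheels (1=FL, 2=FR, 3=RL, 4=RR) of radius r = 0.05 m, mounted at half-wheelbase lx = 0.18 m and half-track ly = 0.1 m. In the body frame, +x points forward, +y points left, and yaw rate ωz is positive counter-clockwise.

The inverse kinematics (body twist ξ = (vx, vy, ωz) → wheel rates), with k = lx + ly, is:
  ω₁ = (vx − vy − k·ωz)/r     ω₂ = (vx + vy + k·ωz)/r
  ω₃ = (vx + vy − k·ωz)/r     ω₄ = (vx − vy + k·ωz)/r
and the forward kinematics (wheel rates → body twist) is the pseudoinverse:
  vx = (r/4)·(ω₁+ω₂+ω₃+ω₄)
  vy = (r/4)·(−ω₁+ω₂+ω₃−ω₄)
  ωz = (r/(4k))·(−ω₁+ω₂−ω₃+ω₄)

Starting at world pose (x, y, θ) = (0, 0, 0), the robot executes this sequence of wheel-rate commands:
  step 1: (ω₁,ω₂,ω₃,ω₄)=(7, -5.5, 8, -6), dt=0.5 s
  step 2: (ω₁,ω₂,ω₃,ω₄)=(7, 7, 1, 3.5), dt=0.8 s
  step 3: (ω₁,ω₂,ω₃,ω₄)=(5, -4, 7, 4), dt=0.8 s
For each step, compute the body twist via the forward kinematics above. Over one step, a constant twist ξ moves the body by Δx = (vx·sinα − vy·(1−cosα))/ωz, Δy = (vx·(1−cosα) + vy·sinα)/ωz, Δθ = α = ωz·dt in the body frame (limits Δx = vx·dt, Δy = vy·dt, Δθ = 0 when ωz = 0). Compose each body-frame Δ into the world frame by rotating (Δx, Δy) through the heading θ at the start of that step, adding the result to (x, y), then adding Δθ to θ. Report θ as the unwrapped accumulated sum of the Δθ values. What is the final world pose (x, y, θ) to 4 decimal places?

step 1: ξ=(vx,vy,ωz)=(0.0437, 0.0188, -1.1830), dt=0.5 → body Δ=(0.0233, 0.0026, -0.5915) → world pose (0.0233, 0.0026, -0.5915)
step 2: ξ=(vx,vy,ωz)=(0.2313, -0.0312, 0.1116), dt=0.8 → body Δ=(0.1859, -0.0167, 0.0893) → world pose (0.1683, -0.1150, -0.5022)
step 3: ξ=(vx,vy,ωz)=(0.1500, -0.0750, -0.5357), dt=0.8 → body Δ=(0.1037, -0.0835, -0.4286) → world pose (0.2190, -0.2381, -0.9308)

(0.2190, -0.2381, -0.9308)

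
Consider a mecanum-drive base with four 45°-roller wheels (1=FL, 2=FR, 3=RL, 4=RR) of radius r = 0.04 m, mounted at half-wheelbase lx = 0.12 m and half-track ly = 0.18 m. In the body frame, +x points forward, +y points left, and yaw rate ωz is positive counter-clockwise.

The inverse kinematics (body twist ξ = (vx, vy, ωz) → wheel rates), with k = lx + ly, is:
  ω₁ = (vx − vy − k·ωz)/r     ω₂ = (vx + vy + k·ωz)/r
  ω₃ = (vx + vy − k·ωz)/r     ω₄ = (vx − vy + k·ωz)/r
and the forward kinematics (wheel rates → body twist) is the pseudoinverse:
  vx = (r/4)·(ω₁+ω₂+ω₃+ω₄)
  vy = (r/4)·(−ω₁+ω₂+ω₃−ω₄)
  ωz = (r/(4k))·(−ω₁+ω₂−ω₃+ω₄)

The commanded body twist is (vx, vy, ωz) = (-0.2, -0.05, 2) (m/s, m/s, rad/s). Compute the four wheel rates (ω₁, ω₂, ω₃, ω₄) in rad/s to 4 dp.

(-18.7500, 8.7500, -21.2500, 11.2500)

k = lx + ly = 0.12 + 0.18 = 0.3000;  k·ωz = 0.3000·2 = 0.6000
ω₁ (FL) = (vx − vy − k·ωz)/r = -0.7500/0.04 = -18.7500
ω₂ (FR) = (vx + vy + k·ωz)/r = 0.3500/0.04 = 8.7500
ω₃ (RL) = (vx + vy − k·ωz)/r = -0.8500/0.04 = -21.2500
ω₄ (RR) = (vx − vy + k·ωz)/r = 0.4500/0.04 = 11.2500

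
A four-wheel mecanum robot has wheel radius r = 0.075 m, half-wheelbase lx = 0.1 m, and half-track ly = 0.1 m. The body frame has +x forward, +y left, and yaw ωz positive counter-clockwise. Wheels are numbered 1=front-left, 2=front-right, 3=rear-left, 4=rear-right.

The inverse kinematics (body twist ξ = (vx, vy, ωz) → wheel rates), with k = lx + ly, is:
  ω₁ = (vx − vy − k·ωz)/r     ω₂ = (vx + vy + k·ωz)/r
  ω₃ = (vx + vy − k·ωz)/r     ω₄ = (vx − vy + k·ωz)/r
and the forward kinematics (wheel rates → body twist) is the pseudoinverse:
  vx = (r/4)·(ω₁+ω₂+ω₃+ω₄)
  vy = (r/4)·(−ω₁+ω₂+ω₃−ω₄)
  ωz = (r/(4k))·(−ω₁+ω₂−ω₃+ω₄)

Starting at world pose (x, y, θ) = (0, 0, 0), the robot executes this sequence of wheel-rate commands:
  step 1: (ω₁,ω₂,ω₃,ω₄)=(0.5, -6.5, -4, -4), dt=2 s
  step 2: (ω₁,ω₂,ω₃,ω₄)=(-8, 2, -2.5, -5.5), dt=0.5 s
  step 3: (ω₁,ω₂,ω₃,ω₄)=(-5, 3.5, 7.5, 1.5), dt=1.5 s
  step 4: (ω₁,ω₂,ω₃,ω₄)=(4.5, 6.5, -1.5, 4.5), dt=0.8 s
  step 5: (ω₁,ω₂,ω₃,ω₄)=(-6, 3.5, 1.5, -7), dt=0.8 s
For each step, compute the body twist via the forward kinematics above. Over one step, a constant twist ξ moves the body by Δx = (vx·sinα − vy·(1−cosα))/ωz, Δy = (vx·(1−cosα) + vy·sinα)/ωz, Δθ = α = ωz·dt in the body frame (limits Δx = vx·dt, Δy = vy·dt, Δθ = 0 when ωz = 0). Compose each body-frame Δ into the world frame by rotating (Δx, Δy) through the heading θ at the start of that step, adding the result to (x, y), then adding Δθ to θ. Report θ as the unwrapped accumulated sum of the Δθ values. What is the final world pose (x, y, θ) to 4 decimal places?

(0.0148, 0.5477, 0.0422)

step 1: ξ=(vx,vy,ωz)=(-0.2625, -0.1313, -0.6562), dt=2.0 → body Δ=(-0.5356, 0.1045, -1.3125) → world pose (-0.5356, 0.1045, -1.3125)
step 2: ξ=(vx,vy,ωz)=(-0.2625, 0.2437, 0.6562), dt=0.5 → body Δ=(-0.1487, 0.0984, 0.3281) → world pose (-0.4785, 0.2734, -0.9844)
step 3: ξ=(vx,vy,ωz)=(0.1406, 0.2719, 0.2344), dt=1.5 → body Δ=(0.1357, 0.4362, 0.3516) → world pose (-0.0402, 0.4017, -0.6328)
step 4: ξ=(vx,vy,ωz)=(0.2625, -0.0750, 0.7500), dt=0.8 → body Δ=(0.2151, 0.0047, 0.6000) → world pose (0.1360, 0.2783, -0.0328)
step 5: ξ=(vx,vy,ωz)=(-0.1500, 0.3375, 0.0937), dt=0.8 → body Δ=(-0.1300, 0.2652, 0.0750) → world pose (0.0148, 0.5477, 0.0422)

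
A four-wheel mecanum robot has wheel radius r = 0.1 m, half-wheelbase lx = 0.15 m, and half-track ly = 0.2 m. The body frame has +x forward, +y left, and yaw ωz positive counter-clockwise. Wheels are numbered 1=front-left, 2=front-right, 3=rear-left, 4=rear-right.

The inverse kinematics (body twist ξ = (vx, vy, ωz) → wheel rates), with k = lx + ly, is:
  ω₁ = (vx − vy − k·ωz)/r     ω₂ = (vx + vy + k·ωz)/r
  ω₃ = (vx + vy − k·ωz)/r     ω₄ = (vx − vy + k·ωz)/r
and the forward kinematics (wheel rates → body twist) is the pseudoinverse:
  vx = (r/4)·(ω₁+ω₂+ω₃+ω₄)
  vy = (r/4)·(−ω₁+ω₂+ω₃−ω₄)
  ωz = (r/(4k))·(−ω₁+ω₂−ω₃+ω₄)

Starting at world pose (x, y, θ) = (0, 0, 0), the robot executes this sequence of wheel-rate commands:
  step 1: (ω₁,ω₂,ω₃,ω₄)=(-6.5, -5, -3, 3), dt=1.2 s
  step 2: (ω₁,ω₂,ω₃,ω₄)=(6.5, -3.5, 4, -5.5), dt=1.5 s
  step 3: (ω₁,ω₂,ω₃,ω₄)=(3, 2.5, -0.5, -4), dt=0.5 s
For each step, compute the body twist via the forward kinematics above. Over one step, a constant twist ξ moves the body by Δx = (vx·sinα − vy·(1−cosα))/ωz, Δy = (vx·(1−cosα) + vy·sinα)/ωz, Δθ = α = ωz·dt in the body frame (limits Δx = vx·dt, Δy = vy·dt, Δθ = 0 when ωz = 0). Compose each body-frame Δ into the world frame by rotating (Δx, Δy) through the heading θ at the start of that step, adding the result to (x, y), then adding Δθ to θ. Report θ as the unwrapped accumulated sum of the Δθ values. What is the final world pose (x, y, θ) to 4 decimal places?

(-0.2049, -0.2760, -1.5893)

step 1: ξ=(vx,vy,ωz)=(-0.2875, -0.1125, 0.5357), dt=1.2 → body Δ=(-0.2798, -0.2330, 0.6429) → world pose (-0.2798, -0.2330, 0.6429)
step 2: ξ=(vx,vy,ωz)=(0.0375, -0.0125, -1.3929), dt=1.5 → body Δ=(0.0100, -0.0481, -2.0893) → world pose (-0.2430, -0.2655, -1.4464)
step 3: ξ=(vx,vy,ωz)=(0.0250, 0.0750, -0.2857), dt=0.5 → body Δ=(0.0151, 0.0365, -0.1429) → world pose (-0.2049, -0.2760, -1.5893)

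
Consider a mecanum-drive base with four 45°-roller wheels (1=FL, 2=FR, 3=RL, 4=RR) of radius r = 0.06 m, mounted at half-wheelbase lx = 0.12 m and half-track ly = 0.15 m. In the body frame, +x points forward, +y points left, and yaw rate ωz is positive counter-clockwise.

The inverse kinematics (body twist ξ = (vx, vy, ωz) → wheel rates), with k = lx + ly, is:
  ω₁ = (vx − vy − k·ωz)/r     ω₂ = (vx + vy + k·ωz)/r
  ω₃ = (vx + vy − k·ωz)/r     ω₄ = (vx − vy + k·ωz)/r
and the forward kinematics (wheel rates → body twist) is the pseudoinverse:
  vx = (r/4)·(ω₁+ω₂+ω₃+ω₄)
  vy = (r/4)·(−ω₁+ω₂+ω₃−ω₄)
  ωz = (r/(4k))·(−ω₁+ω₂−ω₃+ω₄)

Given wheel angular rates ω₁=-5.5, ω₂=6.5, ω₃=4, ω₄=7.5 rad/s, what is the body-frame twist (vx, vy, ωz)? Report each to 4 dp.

k = lx + ly = 0.12 + 0.15 = 0.2700
ω₁+ω₂+ω₃+ω₄ = 12.5000  →  vx = (0.06/4)·12.5000 = 0.1875
−ω₁+ω₂+ω₃−ω₄ = 8.5000  →  vy = (0.06/4)·8.5000 = 0.1275
−ω₁+ω₂−ω₃+ω₄ = 15.5000  →  ωz = (0.06/1.0800)·15.5000 = 0.8611

(0.1875, 0.1275, 0.8611)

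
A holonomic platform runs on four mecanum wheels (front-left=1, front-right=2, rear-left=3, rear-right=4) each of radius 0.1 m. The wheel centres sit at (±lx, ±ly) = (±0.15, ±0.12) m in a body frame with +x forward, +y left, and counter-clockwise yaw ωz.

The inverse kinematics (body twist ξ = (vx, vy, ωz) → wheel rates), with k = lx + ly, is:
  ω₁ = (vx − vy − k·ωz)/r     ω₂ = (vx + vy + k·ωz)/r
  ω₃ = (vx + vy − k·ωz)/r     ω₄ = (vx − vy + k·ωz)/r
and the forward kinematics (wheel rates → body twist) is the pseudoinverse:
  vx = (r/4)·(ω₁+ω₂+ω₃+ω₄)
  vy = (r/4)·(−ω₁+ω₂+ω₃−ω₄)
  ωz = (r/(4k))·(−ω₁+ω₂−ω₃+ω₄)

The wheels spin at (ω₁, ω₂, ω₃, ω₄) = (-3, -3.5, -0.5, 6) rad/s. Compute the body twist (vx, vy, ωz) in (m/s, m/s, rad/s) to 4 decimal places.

(-0.0250, -0.1750, 0.5556)

k = lx + ly = 0.15 + 0.12 = 0.2700
ω₁+ω₂+ω₃+ω₄ = -1.0000  →  vx = (0.1/4)·-1.0000 = -0.0250
−ω₁+ω₂+ω₃−ω₄ = -7.0000  →  vy = (0.1/4)·-7.0000 = -0.1750
−ω₁+ω₂−ω₃+ω₄ = 6.0000  →  ωz = (0.1/1.0800)·6.0000 = 0.5556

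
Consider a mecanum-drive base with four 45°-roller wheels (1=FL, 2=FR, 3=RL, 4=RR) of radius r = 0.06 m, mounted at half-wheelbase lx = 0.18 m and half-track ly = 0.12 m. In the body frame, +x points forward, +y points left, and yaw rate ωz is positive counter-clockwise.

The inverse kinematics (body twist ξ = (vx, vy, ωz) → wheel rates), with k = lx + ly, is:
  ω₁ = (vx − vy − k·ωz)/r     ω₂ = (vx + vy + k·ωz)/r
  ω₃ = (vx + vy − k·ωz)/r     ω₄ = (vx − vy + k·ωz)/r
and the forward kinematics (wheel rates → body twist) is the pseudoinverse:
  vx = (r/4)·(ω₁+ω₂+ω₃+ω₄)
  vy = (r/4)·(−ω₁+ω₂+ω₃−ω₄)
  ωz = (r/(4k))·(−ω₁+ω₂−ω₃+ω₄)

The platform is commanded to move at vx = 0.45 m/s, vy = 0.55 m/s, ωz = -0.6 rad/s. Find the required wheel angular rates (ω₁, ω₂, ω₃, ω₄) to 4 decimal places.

(1.3333, 13.6667, 19.6667, -4.6667)

k = lx + ly = 0.18 + 0.12 = 0.3000;  k·ωz = 0.3000·-0.6 = -0.1800
ω₁ (FL) = (vx − vy − k·ωz)/r = 0.0800/0.06 = 1.3333
ω₂ (FR) = (vx + vy + k·ωz)/r = 0.8200/0.06 = 13.6667
ω₃ (RL) = (vx + vy − k·ωz)/r = 1.1800/0.06 = 19.6667
ω₄ (RR) = (vx − vy + k·ωz)/r = -0.2800/0.06 = -4.6667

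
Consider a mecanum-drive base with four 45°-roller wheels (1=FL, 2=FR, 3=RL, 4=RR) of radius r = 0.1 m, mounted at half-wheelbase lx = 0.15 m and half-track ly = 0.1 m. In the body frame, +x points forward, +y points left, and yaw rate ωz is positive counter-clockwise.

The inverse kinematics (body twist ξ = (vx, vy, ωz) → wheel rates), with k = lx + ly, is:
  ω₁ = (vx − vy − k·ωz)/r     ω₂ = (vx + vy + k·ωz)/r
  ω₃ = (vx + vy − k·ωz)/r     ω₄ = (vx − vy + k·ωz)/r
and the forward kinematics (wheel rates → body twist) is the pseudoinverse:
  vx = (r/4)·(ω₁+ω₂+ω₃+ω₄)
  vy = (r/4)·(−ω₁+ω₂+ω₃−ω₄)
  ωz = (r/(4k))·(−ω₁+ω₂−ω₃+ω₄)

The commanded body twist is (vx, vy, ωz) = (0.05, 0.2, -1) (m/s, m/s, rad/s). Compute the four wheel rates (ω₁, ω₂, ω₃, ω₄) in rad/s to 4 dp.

(1.0000, 0.0000, 5.0000, -4.0000)

k = lx + ly = 0.15 + 0.1 = 0.2500;  k·ωz = 0.2500·-1 = -0.2500
ω₁ (FL) = (vx − vy − k·ωz)/r = 0.1000/0.1 = 1.0000
ω₂ (FR) = (vx + vy + k·ωz)/r = 0.0000/0.1 = 0.0000
ω₃ (RL) = (vx + vy − k·ωz)/r = 0.5000/0.1 = 5.0000
ω₄ (RR) = (vx − vy + k·ωz)/r = -0.4000/0.1 = -4.0000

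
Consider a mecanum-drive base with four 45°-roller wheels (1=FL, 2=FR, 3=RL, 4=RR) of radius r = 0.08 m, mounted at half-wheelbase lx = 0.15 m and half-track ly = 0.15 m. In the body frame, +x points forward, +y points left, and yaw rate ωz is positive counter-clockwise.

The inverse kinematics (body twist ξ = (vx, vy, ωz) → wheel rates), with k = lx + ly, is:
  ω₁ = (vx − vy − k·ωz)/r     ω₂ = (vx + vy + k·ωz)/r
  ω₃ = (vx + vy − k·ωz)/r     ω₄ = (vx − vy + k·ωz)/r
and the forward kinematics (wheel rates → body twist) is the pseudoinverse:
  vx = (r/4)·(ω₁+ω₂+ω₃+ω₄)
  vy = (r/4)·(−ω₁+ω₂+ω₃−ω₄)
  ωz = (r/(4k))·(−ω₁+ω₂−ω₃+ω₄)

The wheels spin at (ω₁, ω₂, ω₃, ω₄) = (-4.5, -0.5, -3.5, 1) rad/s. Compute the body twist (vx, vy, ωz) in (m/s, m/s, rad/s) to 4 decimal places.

(-0.1500, -0.0100, 0.5667)

k = lx + ly = 0.15 + 0.15 = 0.3000
ω₁+ω₂+ω₃+ω₄ = -7.5000  →  vx = (0.08/4)·-7.5000 = -0.1500
−ω₁+ω₂+ω₃−ω₄ = -0.5000  →  vy = (0.08/4)·-0.5000 = -0.0100
−ω₁+ω₂−ω₃+ω₄ = 8.5000  →  ωz = (0.08/1.2000)·8.5000 = 0.5667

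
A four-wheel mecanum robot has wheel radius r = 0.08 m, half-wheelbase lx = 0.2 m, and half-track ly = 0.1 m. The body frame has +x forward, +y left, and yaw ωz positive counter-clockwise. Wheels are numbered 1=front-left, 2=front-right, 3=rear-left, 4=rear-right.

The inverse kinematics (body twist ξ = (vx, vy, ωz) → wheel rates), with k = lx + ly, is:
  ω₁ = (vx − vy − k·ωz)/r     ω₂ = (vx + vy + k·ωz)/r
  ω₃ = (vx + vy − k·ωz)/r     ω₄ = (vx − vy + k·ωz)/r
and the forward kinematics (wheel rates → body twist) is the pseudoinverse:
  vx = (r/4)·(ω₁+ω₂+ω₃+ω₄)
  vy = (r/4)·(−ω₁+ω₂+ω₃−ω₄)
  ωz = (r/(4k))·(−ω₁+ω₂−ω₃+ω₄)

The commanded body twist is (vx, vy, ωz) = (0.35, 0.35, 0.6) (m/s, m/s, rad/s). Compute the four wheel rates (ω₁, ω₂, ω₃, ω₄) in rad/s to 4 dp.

(-2.2500, 11.0000, 6.5000, 2.2500)

k = lx + ly = 0.2 + 0.1 = 0.3000;  k·ωz = 0.3000·0.6 = 0.1800
ω₁ (FL) = (vx − vy − k·ωz)/r = -0.1800/0.08 = -2.2500
ω₂ (FR) = (vx + vy + k·ωz)/r = 0.8800/0.08 = 11.0000
ω₃ (RL) = (vx + vy − k·ωz)/r = 0.5200/0.08 = 6.5000
ω₄ (RR) = (vx − vy + k·ωz)/r = 0.1800/0.08 = 2.2500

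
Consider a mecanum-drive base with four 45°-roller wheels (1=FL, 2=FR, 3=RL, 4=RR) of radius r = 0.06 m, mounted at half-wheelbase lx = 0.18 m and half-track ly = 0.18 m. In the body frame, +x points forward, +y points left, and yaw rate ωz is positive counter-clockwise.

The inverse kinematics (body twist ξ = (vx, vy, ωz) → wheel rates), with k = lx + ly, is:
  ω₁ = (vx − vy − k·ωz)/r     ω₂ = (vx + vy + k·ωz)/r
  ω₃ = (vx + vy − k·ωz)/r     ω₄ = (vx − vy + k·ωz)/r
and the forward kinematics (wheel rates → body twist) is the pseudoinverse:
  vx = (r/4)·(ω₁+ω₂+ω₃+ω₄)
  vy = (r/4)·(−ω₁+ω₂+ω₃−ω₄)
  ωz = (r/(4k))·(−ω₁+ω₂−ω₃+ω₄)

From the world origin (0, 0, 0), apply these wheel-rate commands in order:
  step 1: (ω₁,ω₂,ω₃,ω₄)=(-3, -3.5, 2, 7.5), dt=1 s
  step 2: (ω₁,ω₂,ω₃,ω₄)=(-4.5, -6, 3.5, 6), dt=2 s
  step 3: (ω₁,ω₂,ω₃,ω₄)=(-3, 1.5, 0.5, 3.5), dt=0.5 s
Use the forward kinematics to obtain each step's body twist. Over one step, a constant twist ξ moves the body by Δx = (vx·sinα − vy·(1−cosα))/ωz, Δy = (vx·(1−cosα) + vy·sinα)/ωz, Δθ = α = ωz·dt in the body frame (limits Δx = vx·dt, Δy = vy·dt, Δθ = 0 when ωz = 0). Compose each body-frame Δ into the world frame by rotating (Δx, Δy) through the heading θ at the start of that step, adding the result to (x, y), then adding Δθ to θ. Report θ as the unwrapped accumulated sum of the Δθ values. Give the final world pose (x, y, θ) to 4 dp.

step 1: ξ=(vx,vy,ωz)=(0.0450, -0.0900, 0.2083), dt=1.0 → body Δ=(0.0540, -0.0847, 0.2083) → world pose (0.0540, -0.0847, 0.2083)
step 2: ξ=(vx,vy,ωz)=(-0.0150, -0.0600, 0.0417), dt=2.0 → body Δ=(-0.0250, -0.1211, 0.0833) → world pose (0.0546, -0.2083, 0.2917)
step 3: ξ=(vx,vy,ωz)=(0.0375, 0.0225, 0.3125), dt=0.5 → body Δ=(0.0178, 0.0127, 0.1562) → world pose (0.0680, -0.1911, 0.4479)

(0.0680, -0.1911, 0.4479)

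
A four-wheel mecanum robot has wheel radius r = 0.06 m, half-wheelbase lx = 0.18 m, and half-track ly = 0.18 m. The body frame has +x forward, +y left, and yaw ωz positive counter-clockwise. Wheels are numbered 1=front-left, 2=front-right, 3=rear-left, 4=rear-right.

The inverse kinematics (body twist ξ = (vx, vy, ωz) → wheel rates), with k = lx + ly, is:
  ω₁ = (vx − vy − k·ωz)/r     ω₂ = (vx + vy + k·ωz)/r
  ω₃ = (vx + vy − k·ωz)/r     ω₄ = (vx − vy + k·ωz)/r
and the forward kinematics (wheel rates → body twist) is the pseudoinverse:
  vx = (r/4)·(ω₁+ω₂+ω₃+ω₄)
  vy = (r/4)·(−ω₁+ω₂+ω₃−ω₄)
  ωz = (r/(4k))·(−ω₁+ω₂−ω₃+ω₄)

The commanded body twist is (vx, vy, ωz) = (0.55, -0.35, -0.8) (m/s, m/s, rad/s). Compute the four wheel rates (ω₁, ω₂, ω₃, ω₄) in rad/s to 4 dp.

k = lx + ly = 0.18 + 0.18 = 0.3600;  k·ωz = 0.3600·-0.8 = -0.2880
ω₁ (FL) = (vx − vy − k·ωz)/r = 1.1880/0.06 = 19.8000
ω₂ (FR) = (vx + vy + k·ωz)/r = -0.0880/0.06 = -1.4667
ω₃ (RL) = (vx + vy − k·ωz)/r = 0.4880/0.06 = 8.1333
ω₄ (RR) = (vx − vy + k·ωz)/r = 0.6120/0.06 = 10.2000

(19.8000, -1.4667, 8.1333, 10.2000)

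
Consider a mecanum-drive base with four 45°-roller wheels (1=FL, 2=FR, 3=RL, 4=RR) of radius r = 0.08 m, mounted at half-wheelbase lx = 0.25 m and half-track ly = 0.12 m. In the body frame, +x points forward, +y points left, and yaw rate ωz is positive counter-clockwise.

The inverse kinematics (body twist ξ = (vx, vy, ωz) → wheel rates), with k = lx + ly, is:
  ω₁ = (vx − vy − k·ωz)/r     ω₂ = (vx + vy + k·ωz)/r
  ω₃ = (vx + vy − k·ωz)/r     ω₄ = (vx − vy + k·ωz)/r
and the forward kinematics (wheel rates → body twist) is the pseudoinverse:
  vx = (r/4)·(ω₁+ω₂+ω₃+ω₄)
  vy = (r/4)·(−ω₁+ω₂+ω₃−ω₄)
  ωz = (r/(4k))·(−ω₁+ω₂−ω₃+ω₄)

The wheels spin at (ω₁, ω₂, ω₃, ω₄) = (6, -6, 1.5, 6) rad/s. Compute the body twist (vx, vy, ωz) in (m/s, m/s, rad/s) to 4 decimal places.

k = lx + ly = 0.25 + 0.12 = 0.3700
ω₁+ω₂+ω₃+ω₄ = 7.5000  →  vx = (0.08/4)·7.5000 = 0.1500
−ω₁+ω₂+ω₃−ω₄ = -16.5000  →  vy = (0.08/4)·-16.5000 = -0.3300
−ω₁+ω₂−ω₃+ω₄ = -7.5000  →  ωz = (0.08/1.4800)·-7.5000 = -0.4054

(0.1500, -0.3300, -0.4054)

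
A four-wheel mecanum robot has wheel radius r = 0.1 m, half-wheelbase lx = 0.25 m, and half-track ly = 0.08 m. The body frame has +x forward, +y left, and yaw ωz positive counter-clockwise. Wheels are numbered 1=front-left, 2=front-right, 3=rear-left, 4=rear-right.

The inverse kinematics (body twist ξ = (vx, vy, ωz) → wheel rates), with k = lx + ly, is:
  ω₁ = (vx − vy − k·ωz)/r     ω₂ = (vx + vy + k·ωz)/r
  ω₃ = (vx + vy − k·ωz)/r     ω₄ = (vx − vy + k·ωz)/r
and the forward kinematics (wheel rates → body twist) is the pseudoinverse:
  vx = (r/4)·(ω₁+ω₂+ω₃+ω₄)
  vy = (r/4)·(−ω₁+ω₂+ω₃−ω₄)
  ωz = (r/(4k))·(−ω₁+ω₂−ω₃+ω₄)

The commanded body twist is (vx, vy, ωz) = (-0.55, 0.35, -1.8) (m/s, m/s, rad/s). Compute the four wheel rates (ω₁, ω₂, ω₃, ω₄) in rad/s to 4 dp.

k = lx + ly = 0.25 + 0.08 = 0.3300;  k·ωz = 0.3300·-1.8 = -0.5940
ω₁ (FL) = (vx − vy − k·ωz)/r = -0.3060/0.1 = -3.0600
ω₂ (FR) = (vx + vy + k·ωz)/r = -0.7940/0.1 = -7.9400
ω₃ (RL) = (vx + vy − k·ωz)/r = 0.3940/0.1 = 3.9400
ω₄ (RR) = (vx − vy + k·ωz)/r = -1.4940/0.1 = -14.9400

(-3.0600, -7.9400, 3.9400, -14.9400)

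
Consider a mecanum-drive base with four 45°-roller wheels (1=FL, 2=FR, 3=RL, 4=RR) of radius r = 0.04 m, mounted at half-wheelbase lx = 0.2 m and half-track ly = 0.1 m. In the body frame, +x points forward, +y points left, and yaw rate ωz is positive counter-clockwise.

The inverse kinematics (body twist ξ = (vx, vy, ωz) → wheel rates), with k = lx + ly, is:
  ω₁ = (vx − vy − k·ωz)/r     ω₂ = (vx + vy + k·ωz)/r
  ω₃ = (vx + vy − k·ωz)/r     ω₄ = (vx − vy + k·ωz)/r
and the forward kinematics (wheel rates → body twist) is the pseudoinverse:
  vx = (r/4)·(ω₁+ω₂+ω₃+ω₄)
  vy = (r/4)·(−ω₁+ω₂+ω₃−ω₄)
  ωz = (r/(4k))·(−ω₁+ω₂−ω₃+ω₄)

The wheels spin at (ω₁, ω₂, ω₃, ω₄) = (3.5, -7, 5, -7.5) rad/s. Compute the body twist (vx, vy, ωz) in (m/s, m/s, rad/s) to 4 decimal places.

(-0.0600, 0.0200, -0.7667)

k = lx + ly = 0.2 + 0.1 = 0.3000
ω₁+ω₂+ω₃+ω₄ = -6.0000  →  vx = (0.04/4)·-6.0000 = -0.0600
−ω₁+ω₂+ω₃−ω₄ = 2.0000  →  vy = (0.04/4)·2.0000 = 0.0200
−ω₁+ω₂−ω₃+ω₄ = -23.0000  →  ωz = (0.04/1.2000)·-23.0000 = -0.7667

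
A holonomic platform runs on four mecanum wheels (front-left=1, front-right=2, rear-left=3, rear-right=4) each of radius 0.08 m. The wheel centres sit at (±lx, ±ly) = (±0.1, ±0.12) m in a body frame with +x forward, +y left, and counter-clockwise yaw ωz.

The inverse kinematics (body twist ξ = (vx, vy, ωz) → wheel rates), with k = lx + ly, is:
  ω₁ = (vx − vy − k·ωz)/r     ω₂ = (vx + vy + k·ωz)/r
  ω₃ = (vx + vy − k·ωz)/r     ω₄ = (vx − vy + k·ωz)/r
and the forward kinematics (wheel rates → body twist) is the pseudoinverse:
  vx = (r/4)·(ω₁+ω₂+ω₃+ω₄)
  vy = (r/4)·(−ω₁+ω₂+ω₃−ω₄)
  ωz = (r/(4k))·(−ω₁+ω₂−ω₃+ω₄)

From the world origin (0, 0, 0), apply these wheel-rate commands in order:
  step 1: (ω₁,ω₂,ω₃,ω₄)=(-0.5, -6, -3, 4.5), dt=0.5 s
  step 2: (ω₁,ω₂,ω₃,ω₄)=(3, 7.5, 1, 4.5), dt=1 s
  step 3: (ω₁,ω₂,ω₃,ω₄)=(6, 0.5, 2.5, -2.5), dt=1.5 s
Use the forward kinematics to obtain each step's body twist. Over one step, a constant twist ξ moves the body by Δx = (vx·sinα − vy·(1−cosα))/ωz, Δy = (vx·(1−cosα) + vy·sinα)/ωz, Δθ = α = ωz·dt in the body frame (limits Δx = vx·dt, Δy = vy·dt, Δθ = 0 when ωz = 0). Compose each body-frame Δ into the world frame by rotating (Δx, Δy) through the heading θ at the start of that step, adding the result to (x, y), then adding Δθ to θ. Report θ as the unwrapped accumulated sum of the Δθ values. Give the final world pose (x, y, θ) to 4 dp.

step 1: ξ=(vx,vy,ωz)=(-0.1000, -0.2600, 0.1818), dt=0.5 → body Δ=(-0.0440, -0.1321, 0.0909) → world pose (-0.0440, -0.1321, 0.0909)
step 2: ξ=(vx,vy,ωz)=(0.3200, 0.0200, 0.7273), dt=1.0 → body Δ=(0.2856, 0.1296, 0.7273) → world pose (0.2286, 0.0229, 0.8182)
step 3: ξ=(vx,vy,ωz)=(0.1300, -0.0100, -0.9545), dt=1.5 → body Δ=(0.1259, -0.1277, -1.4318) → world pose (0.4078, 0.0275, -0.6136)

(0.4078, 0.0275, -0.6136)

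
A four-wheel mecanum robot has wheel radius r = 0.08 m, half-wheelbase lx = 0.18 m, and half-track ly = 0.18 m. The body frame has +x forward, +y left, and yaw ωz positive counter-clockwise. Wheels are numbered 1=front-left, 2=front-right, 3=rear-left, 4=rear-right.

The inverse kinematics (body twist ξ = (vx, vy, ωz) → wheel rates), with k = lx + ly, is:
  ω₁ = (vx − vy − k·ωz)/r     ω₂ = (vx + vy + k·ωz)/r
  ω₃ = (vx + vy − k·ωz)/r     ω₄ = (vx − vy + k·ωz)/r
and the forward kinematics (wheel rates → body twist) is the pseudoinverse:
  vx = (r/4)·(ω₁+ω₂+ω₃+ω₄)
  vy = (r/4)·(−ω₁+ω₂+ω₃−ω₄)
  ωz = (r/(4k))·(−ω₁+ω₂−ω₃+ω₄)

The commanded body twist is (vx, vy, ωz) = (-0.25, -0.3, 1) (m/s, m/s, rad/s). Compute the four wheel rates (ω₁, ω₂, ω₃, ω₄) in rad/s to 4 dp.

k = lx + ly = 0.18 + 0.18 = 0.3600;  k·ωz = 0.3600·1 = 0.3600
ω₁ (FL) = (vx − vy − k·ωz)/r = -0.3100/0.08 = -3.8750
ω₂ (FR) = (vx + vy + k·ωz)/r = -0.1900/0.08 = -2.3750
ω₃ (RL) = (vx + vy − k·ωz)/r = -0.9100/0.08 = -11.3750
ω₄ (RR) = (vx − vy + k·ωz)/r = 0.4100/0.08 = 5.1250

(-3.8750, -2.3750, -11.3750, 5.1250)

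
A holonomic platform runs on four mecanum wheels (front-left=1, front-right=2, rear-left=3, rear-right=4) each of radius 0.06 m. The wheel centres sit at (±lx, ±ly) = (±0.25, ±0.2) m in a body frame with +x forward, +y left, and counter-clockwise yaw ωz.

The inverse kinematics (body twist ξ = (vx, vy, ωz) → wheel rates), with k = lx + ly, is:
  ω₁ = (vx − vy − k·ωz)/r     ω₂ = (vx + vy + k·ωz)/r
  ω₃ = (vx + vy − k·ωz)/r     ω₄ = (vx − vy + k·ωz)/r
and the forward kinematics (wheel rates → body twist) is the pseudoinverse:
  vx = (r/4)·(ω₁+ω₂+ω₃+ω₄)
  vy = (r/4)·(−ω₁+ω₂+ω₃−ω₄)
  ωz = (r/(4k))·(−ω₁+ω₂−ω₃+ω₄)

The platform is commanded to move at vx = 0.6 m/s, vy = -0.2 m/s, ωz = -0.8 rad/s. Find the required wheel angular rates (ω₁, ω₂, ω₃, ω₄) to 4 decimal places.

(19.3333, 0.6667, 12.6667, 7.3333)

k = lx + ly = 0.25 + 0.2 = 0.4500;  k·ωz = 0.4500·-0.8 = -0.3600
ω₁ (FL) = (vx − vy − k·ωz)/r = 1.1600/0.06 = 19.3333
ω₂ (FR) = (vx + vy + k·ωz)/r = 0.0400/0.06 = 0.6667
ω₃ (RL) = (vx + vy − k·ωz)/r = 0.7600/0.06 = 12.6667
ω₄ (RR) = (vx − vy + k·ωz)/r = 0.4400/0.06 = 7.3333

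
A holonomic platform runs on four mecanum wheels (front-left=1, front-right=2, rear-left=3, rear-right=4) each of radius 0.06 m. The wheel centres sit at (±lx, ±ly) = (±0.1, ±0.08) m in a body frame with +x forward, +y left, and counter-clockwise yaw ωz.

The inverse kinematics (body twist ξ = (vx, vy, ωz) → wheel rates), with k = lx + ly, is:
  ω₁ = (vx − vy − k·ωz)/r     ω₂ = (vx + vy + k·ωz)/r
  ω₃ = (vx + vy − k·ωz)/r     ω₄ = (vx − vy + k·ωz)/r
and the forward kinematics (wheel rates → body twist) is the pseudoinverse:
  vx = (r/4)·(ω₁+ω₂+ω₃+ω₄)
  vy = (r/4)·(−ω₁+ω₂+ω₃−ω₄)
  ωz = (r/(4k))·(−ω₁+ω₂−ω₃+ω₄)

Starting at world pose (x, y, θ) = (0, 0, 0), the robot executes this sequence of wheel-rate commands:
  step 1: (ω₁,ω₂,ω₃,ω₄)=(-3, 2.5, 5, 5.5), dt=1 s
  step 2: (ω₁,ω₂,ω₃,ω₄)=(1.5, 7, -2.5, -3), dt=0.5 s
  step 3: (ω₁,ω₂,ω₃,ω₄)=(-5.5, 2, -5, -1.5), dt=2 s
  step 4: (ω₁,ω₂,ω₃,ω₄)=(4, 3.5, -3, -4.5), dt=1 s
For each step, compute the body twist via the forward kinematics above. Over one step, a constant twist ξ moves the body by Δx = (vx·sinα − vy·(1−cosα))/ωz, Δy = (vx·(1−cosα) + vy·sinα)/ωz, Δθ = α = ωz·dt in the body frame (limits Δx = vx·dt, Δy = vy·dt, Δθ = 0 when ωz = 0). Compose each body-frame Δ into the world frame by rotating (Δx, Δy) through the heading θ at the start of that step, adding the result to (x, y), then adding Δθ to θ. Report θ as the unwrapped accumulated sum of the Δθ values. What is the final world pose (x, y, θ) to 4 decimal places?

(0.0193, -0.1182, 2.3750)

step 1: ξ=(vx,vy,ωz)=(0.1500, 0.0750, 0.5000), dt=1.0 → body Δ=(0.1255, 0.1086, 0.5000) → world pose (0.1255, 0.1086, 0.5000)
step 2: ξ=(vx,vy,ωz)=(0.0450, 0.0900, 0.4167), dt=0.5 → body Δ=(0.0177, 0.0470, 0.2083) → world pose (0.1184, 0.1584, 0.7083)
step 3: ξ=(vx,vy,ωz)=(-0.1500, 0.0600, 0.9167), dt=2.0 → body Δ=(-0.2405, -0.1429, 1.8333) → world pose (0.0288, -0.1066, 2.5417)
step 4: ξ=(vx,vy,ωz)=(0.0000, 0.0150, -0.1667), dt=1.0 → body Δ=(0.0012, 0.0149, -0.1667) → world pose (0.0193, -0.1182, 2.3750)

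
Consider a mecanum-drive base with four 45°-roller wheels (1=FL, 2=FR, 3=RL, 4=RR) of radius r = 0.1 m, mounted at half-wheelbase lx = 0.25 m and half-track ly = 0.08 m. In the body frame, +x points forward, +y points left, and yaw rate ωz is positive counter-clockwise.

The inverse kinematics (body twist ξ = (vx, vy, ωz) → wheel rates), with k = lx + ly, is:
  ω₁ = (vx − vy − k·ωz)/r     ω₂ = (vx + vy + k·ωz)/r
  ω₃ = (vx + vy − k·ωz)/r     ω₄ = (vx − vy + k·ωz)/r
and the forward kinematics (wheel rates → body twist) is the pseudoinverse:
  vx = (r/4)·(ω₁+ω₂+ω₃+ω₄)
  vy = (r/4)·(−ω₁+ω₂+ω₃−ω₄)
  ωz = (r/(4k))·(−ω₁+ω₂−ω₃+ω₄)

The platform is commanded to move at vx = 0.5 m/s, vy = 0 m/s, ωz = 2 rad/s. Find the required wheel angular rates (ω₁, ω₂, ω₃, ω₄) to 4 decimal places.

(-1.6000, 11.6000, -1.6000, 11.6000)

k = lx + ly = 0.25 + 0.08 = 0.3300;  k·ωz = 0.3300·2 = 0.6600
ω₁ (FL) = (vx − vy − k·ωz)/r = -0.1600/0.1 = -1.6000
ω₂ (FR) = (vx + vy + k·ωz)/r = 1.1600/0.1 = 11.6000
ω₃ (RL) = (vx + vy − k·ωz)/r = -0.1600/0.1 = -1.6000
ω₄ (RR) = (vx − vy + k·ωz)/r = 1.1600/0.1 = 11.6000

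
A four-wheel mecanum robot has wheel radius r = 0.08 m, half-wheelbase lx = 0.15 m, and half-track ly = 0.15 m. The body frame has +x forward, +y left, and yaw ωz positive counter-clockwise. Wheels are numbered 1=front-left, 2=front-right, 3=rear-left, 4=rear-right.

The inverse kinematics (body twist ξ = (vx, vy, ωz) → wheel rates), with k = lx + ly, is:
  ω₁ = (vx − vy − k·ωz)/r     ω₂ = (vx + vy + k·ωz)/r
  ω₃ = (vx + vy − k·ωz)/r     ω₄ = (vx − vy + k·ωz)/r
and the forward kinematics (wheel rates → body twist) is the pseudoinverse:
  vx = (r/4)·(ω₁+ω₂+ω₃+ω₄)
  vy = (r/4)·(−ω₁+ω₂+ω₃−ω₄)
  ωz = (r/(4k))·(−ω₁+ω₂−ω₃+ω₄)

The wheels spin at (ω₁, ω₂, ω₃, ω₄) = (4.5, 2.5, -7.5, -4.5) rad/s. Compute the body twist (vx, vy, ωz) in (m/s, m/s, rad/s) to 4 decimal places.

k = lx + ly = 0.15 + 0.15 = 0.3000
ω₁+ω₂+ω₃+ω₄ = -5.0000  →  vx = (0.08/4)·-5.0000 = -0.1000
−ω₁+ω₂+ω₃−ω₄ = -5.0000  →  vy = (0.08/4)·-5.0000 = -0.1000
−ω₁+ω₂−ω₃+ω₄ = 1.0000  →  ωz = (0.08/1.2000)·1.0000 = 0.0667

(-0.1000, -0.1000, 0.0667)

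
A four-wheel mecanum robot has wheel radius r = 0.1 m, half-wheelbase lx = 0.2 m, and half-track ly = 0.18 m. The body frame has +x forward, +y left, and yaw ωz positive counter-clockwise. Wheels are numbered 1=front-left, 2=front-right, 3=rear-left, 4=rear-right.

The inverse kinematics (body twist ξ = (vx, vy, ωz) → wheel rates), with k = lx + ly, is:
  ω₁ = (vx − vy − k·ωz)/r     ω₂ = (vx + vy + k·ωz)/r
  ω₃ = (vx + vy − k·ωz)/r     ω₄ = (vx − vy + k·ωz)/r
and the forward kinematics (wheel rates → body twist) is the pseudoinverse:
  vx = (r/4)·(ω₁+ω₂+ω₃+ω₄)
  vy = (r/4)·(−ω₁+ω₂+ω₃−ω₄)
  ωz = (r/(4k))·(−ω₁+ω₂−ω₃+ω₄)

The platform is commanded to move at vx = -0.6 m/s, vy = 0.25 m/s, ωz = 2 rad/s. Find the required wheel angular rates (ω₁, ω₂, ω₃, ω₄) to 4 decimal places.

(-16.1000, 4.1000, -11.1000, -0.9000)

k = lx + ly = 0.2 + 0.18 = 0.3800;  k·ωz = 0.3800·2 = 0.7600
ω₁ (FL) = (vx − vy − k·ωz)/r = -1.6100/0.1 = -16.1000
ω₂ (FR) = (vx + vy + k·ωz)/r = 0.4100/0.1 = 4.1000
ω₃ (RL) = (vx + vy − k·ωz)/r = -1.1100/0.1 = -11.1000
ω₄ (RR) = (vx − vy + k·ωz)/r = -0.0900/0.1 = -0.9000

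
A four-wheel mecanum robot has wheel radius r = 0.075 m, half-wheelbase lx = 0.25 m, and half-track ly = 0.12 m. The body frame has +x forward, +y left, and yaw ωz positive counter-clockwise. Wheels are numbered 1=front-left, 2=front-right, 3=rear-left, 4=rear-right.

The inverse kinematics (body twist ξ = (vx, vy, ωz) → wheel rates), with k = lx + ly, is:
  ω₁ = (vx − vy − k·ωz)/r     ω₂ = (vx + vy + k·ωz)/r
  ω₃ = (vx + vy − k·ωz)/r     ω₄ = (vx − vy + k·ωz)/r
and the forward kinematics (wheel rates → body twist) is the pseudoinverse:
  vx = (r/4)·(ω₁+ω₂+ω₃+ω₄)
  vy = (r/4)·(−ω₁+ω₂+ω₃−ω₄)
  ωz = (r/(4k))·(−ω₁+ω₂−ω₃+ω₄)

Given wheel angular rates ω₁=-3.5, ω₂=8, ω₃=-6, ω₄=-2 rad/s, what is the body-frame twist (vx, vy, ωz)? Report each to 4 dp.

k = lx + ly = 0.25 + 0.12 = 0.3700
ω₁+ω₂+ω₃+ω₄ = -3.5000  →  vx = (0.075/4)·-3.5000 = -0.0656
−ω₁+ω₂+ω₃−ω₄ = 7.5000  →  vy = (0.075/4)·7.5000 = 0.1406
−ω₁+ω₂−ω₃+ω₄ = 15.5000  →  ωz = (0.075/1.4800)·15.5000 = 0.7855

(-0.0656, 0.1406, 0.7855)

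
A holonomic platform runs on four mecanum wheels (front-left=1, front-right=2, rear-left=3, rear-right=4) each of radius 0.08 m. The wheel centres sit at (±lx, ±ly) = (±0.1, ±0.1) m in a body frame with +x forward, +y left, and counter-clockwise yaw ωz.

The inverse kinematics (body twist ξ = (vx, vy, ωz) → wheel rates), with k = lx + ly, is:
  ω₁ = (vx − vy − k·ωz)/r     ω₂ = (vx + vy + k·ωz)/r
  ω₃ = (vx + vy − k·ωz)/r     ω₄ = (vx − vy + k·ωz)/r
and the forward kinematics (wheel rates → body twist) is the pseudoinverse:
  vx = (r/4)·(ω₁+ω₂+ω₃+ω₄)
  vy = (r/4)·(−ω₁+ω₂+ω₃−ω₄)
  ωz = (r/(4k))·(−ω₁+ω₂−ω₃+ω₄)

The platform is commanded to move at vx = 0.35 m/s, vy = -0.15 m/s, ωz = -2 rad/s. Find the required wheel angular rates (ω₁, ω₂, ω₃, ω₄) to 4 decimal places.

(11.2500, -2.5000, 7.5000, 1.2500)

k = lx + ly = 0.1 + 0.1 = 0.2000;  k·ωz = 0.2000·-2 = -0.4000
ω₁ (FL) = (vx − vy − k·ωz)/r = 0.9000/0.08 = 11.2500
ω₂ (FR) = (vx + vy + k·ωz)/r = -0.2000/0.08 = -2.5000
ω₃ (RL) = (vx + vy − k·ωz)/r = 0.6000/0.08 = 7.5000
ω₄ (RR) = (vx − vy + k·ωz)/r = 0.1000/0.08 = 1.2500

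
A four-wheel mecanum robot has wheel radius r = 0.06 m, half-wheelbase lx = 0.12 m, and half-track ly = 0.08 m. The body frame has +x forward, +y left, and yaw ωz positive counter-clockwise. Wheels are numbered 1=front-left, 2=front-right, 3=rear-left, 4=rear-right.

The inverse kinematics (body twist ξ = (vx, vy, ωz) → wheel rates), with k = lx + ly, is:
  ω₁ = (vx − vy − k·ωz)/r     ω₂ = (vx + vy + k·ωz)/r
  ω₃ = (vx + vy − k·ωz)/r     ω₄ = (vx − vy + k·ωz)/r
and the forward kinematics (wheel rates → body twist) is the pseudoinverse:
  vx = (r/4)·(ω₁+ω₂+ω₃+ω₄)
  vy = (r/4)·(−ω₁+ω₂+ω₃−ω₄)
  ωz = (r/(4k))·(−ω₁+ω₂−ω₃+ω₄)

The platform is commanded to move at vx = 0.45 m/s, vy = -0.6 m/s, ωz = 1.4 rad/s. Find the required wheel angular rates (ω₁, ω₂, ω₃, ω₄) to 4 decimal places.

k = lx + ly = 0.12 + 0.08 = 0.2000;  k·ωz = 0.2000·1.4 = 0.2800
ω₁ (FL) = (vx − vy − k·ωz)/r = 0.7700/0.06 = 12.8333
ω₂ (FR) = (vx + vy + k·ωz)/r = 0.1300/0.06 = 2.1667
ω₃ (RL) = (vx + vy − k·ωz)/r = -0.4300/0.06 = -7.1667
ω₄ (RR) = (vx − vy + k·ωz)/r = 1.3300/0.06 = 22.1667

(12.8333, 2.1667, -7.1667, 22.1667)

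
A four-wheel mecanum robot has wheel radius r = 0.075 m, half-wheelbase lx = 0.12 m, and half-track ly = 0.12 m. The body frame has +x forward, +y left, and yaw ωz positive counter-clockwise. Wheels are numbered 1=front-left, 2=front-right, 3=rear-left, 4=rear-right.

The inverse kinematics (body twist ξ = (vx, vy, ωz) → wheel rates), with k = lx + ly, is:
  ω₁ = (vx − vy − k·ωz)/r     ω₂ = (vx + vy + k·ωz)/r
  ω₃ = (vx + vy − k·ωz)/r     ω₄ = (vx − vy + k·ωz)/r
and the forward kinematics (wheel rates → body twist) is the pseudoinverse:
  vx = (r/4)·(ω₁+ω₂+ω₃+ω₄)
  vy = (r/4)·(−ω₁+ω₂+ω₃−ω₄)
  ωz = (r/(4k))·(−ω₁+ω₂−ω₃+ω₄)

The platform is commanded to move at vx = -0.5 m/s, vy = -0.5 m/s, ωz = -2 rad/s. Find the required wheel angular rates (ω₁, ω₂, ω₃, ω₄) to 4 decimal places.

(6.4000, -19.7333, -6.9333, -6.4000)

k = lx + ly = 0.12 + 0.12 = 0.2400;  k·ωz = 0.2400·-2 = -0.4800
ω₁ (FL) = (vx − vy − k·ωz)/r = 0.4800/0.075 = 6.4000
ω₂ (FR) = (vx + vy + k·ωz)/r = -1.4800/0.075 = -19.7333
ω₃ (RL) = (vx + vy − k·ωz)/r = -0.5200/0.075 = -6.9333
ω₄ (RR) = (vx − vy + k·ωz)/r = -0.4800/0.075 = -6.4000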